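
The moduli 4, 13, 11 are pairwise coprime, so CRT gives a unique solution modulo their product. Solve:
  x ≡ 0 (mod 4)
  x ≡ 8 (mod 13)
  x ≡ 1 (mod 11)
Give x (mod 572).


Moduli 4, 13, 11 are pairwise coprime; by CRT there is a unique solution modulo M = 4 · 13 · 11 = 572.
Solve pairwise, accumulating the modulus:
  Start with x ≡ 0 (mod 4).
  Combine with x ≡ 8 (mod 13): since gcd(4, 13) = 1, we get a unique residue mod 52.
    Write x = 0 + 4·t and substitute into x ≡ 8 (mod 13): 4·t ≡ 8 − 0 = 8 (mod 13).
    The inverse of 4 mod 13 is 10 (since 4·10 = 40 = 3·13 + 1), so t ≡ 10·8 = 80 ≡ 2 (mod 13).
    Then x = 0 + 4·2 = 8, valid modulo lcm(4, 13) = 52: x ≡ 8 (mod 52).
  Combine with x ≡ 1 (mod 11): since gcd(52, 11) = 1, we get a unique residue mod 572.
    Write x = 8 + 52·t and substitute into x ≡ 1 (mod 11): 52·t ≡ 1 − 8 = -7 (mod 11).
    Reduce coefficients mod 11: 8·t ≡ 4 (mod 11).
    The inverse of 8 mod 11 is 7 (since 8·7 = 56 = 5·11 + 1), so t ≡ 7·4 = 28 ≡ 6 (mod 11).
    Then x = 8 + 52·6 = 320, valid modulo lcm(52, 11) = 572: x ≡ 320 (mod 572).
Verify: 320 mod 4 = 0 ✓, 320 mod 13 = 8 ✓, 320 mod 11 = 1 ✓.

x ≡ 320 (mod 572).


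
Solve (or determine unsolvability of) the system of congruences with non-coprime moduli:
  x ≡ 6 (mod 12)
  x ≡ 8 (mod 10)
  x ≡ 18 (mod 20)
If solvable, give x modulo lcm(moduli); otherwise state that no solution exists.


Moduli 12, 10, 20 are not pairwise coprime, so CRT works modulo lcm(m_i) when all pairwise compatibility conditions hold.
Pairwise compatibility: gcd(m_i, m_j) must divide a_i - a_j for every pair.
Merge one congruence at a time:
  Start: x ≡ 6 (mod 12).
  Combine with x ≡ 8 (mod 10): gcd(12, 10) = 2; 8 - 6 = 2, which IS divisible by 2, so compatible.
    Write x = 6 + 12·t and substitute into x ≡ 8 (mod 10): 12·t ≡ 8 − 6 = 2 (mod 10).
    Divide the congruence (and modulus) by g = 2: 6·t ≡ 1 (mod 5).
    Reduce coefficients mod 5: 1·t ≡ 1 (mod 5).
    So t ≡ 1 (mod 5).
    Then x = 6 + 12·1 = 18, valid modulo lcm(12, 10) = 60: x ≡ 18 (mod 60).
  Combine with x ≡ 18 (mod 20): gcd(60, 20) = 20; 18 - 18 = 0, which IS divisible by 20, so compatible.
    Write x = 18 + 60·t and substitute into x ≡ 18 (mod 20): 60·t ≡ 18 − 18 = 0 (mod 20).
    Divide the congruence (and modulus) by g = 20: 3·t ≡ 0 (mod 1).
    Modulo 1 every t works; take t = 0.
    Then x = 18 + 60·0 = 18, valid modulo lcm(60, 20) = 60: x ≡ 18 (mod 60).
Verify: 18 mod 12 = 6, 18 mod 10 = 8, 18 mod 20 = 18.

x ≡ 18 (mod 60).


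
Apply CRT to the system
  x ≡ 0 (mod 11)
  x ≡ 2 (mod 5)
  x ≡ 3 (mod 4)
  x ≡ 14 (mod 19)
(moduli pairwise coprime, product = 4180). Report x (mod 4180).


Product of moduli M = 11 · 5 · 4 · 19 = 4180.
Merge one congruence at a time:
  Start: x ≡ 0 (mod 11).
  Combine with x ≡ 2 (mod 5); new modulus lcm = 55.
    Write x = 0 + 11·t and substitute into x ≡ 2 (mod 5): 11·t ≡ 2 − 0 = 2 (mod 5).
    Reduce coefficients mod 5: 1·t ≡ 2 (mod 5).
    So t ≡ 2 (mod 5).
    Then x = 0 + 11·2 = 22, valid modulo lcm(11, 5) = 55: x ≡ 22 (mod 55).
  Combine with x ≡ 3 (mod 4); new modulus lcm = 220.
    Write x = 22 + 55·t and substitute into x ≡ 3 (mod 4): 55·t ≡ 3 − 22 = -19 (mod 4).
    Reduce coefficients mod 4: 3·t ≡ 1 (mod 4).
    The inverse of 3 mod 4 is 3 (since 3·3 = 9 = 2·4 + 1), so t ≡ 3·1 = 3 ≡ 3 (mod 4).
    Then x = 22 + 55·3 = 187, valid modulo lcm(55, 4) = 220: x ≡ 187 (mod 220).
  Combine with x ≡ 14 (mod 19); new modulus lcm = 4180.
    Write x = 187 + 220·t and substitute into x ≡ 14 (mod 19): 220·t ≡ 14 − 187 = -173 (mod 19).
    Reduce coefficients mod 19: 11·t ≡ 17 (mod 19).
    The inverse of 11 mod 19 is 7 (since 11·7 = 77 = 4·19 + 1), so t ≡ 7·17 = 119 ≡ 5 (mod 19).
    Then x = 187 + 220·5 = 1287, valid modulo lcm(220, 19) = 4180: x ≡ 1287 (mod 4180).
Verify against each original: 1287 mod 11 = 0, 1287 mod 5 = 2, 1287 mod 4 = 3, 1287 mod 19 = 14.

x ≡ 1287 (mod 4180).


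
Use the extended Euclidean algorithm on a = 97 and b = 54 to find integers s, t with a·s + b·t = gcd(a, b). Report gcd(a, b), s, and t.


Euclidean algorithm on (97, 54) — divide until remainder is 0:
  97 = 1 · 54 + 43
  54 = 1 · 43 + 11
  43 = 3 · 11 + 10
  11 = 1 · 10 + 1
  10 = 10 · 1 + 0
gcd(97, 54) = 1.
Track Bezout coefficients alongside the remainders: start with r₀ = 97 = a·1 + b·0 (s = 1, t = 0) and r₁ = 54 = a·0 + b·1 (s = 0, t = 1); each new remainder r_{k+1} = r_{k-1} − q_k·r_k inherits s_{k+1} = s_{k-1} − q_k·s_k, t_{k+1} = t_{k-1} − q_k·t_k, so r_k = a·s_k + b·t_k at every step:
  q = 1: r = 43, s = 1 − 1·0 = 1, t = 0 − 1·1 = -1  (check: 97·1 + 54·(-1) = 43)
  q = 1: r = 11, s = 0 − 1·1 = -1, t = 1 − 1·(-1) = 2  (check: 97·(-1) + 54·2 = 11)
  q = 3: r = 10, s = 1 − 3·(-1) = 4, t = -1 − 3·2 = -7  (check: 97·4 + 54·(-7) = 10)
  q = 1: r = 1, s = -1 − 1·4 = -5, t = 2 − 1·(-7) = 9  (check: 97·(-5) + 54·9 = 1)
The row with r = 1 (the gcd) gives the Bezout coefficients s = -5, t = 9.
Result: 97 · (-5) + 54 · (9) = 1.

gcd(97, 54) = 1; s = -5, t = 9 (check: 97·(-5) + 54·9 = 1).


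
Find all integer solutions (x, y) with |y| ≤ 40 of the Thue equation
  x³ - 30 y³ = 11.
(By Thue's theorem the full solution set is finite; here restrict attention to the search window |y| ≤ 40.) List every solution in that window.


The equation is x³ - 30y³ = 11. For fixed y, x³ = 30·y³ + 11, so a solution requires the RHS to be a perfect cube.
Strategy: iterate y from -40 to 40, compute RHS = 30·y³ + 11, and check whether it is a (positive or negative) perfect cube.
Check small values of y:
  y = 0: RHS = 11 is not a perfect cube.
  y = 1: RHS = 41 is not a perfect cube.
  y = -1: RHS = -19 is not a perfect cube.
  y = 2: RHS = 251 is not a perfect cube.
  y = -2: RHS = -229 is not a perfect cube.
  y = 3: RHS = 821 is not a perfect cube.
  y = -3: RHS = -799 is not a perfect cube.
Continuing the search up to |y| = 40 finds no solutions either.
No (x, y) in the scanned range satisfies the equation.

No integer solutions with |y| ≤ 40.


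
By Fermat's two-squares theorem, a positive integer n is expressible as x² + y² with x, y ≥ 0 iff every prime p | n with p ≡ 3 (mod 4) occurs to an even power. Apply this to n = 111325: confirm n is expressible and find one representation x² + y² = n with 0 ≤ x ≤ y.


Step 1: Factor n = 111325 = 5^2 · 61 · 73.
Step 2: Check the mod-4 condition on each prime factor: 5 ≡ 1 (mod 4), exponent 2; 61 ≡ 1 (mod 4), exponent 1; 73 ≡ 1 (mod 4), exponent 1.
All primes ≡ 3 (mod 4) appear to even exponent (or don't appear), so by the two-squares theorem n IS expressible as a sum of two squares.
Step 3: Build a representation. Group n = k² · m with k = 5 and m = 61 · 73 = 4453 (a product of primes ≡ 1 (mod 4)); a representation of m scales to one of n via (k·x)² + (k·y)² = k²(x² + y²). Each prime p ≡ 1 (mod 4) is itself a sum of two squares; find a² by testing p − a² for a perfect square:
  61: 61 − 1² = 60, 61 − 2² = 57, 61 − 3² = 52, 61 − 4² = 45, 61 − 5² = 36 = 6² ⇒ 61 = 5² + 6².
  73: 73 − 1² = 72, 73 − 2² = 69, 73 − 3² = 64 = 8² ⇒ 73 = 3² + 8².
  Combine using the Brahmagupta–Fibonacci identity (a² + b²)(c² + d²) = (ac − bd)² + (ad + bc)² = (ac + bd)² + (ad − bc)²:
  61 · 73 = 4453: from (5² + 6²)(3² + 8²), take (5·3 − 6·8, 5·8 + 6·3) = (15 − 48, 40 + 18) = (-33, 58); dropping signs (only squares matter) gives (33, 58); check 33² + 58² = 1089 + 3364 = 4453 ✓.
  Scale by k = 5: (5·33, 5·58) = (165, 290).
Step 4: Order so x ≤ y and verify: 165² + 290² = 27225 + 84100 = 111325 = n. ✓

n = 111325 = 165² + 290² (one valid representation with x ≤ y).


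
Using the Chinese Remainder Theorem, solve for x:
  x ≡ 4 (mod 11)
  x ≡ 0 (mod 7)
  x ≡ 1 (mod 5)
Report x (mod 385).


Moduli 11, 7, 5 are pairwise coprime; by CRT there is a unique solution modulo M = 11 · 7 · 5 = 385.
Solve pairwise, accumulating the modulus:
  Start with x ≡ 4 (mod 11).
  Combine with x ≡ 0 (mod 7): since gcd(11, 7) = 1, we get a unique residue mod 77.
    Write x = 4 + 11·t and substitute into x ≡ 0 (mod 7): 11·t ≡ 0 − 4 = -4 (mod 7).
    Reduce coefficients mod 7: 4·t ≡ 3 (mod 7).
    The inverse of 4 mod 7 is 2 (since 4·2 = 8 = 1·7 + 1), so t ≡ 2·3 = 6 ≡ 6 (mod 7).
    Then x = 4 + 11·6 = 70, valid modulo lcm(11, 7) = 77: x ≡ 70 (mod 77).
  Combine with x ≡ 1 (mod 5): since gcd(77, 5) = 1, we get a unique residue mod 385.
    Write x = 70 + 77·t and substitute into x ≡ 1 (mod 5): 77·t ≡ 1 − 70 = -69 (mod 5).
    Reduce coefficients mod 5: 2·t ≡ 1 (mod 5).
    The inverse of 2 mod 5 is 3 (since 2·3 = 6 = 1·5 + 1), so t ≡ 3·1 = 3 ≡ 3 (mod 5).
    Then x = 70 + 77·3 = 301, valid modulo lcm(77, 5) = 385: x ≡ 301 (mod 385).
Verify: 301 mod 11 = 4 ✓, 301 mod 7 = 0 ✓, 301 mod 5 = 1 ✓.

x ≡ 301 (mod 385).


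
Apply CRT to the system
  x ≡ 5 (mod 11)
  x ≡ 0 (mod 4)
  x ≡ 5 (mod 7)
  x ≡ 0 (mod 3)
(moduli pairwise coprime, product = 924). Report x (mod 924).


Product of moduli M = 11 · 4 · 7 · 3 = 924.
Merge one congruence at a time:
  Start: x ≡ 5 (mod 11).
  Combine with x ≡ 0 (mod 4); new modulus lcm = 44.
    Write x = 5 + 11·t and substitute into x ≡ 0 (mod 4): 11·t ≡ 0 − 5 = -5 (mod 4).
    Reduce coefficients mod 4: 3·t ≡ 3 (mod 4).
    The inverse of 3 mod 4 is 3 (since 3·3 = 9 = 2·4 + 1), so t ≡ 3·3 = 9 ≡ 1 (mod 4).
    Then x = 5 + 11·1 = 16, valid modulo lcm(11, 4) = 44: x ≡ 16 (mod 44).
  Combine with x ≡ 5 (mod 7); new modulus lcm = 308.
    Write x = 16 + 44·t and substitute into x ≡ 5 (mod 7): 44·t ≡ 5 − 16 = -11 (mod 7).
    Reduce coefficients mod 7: 2·t ≡ 3 (mod 7).
    The inverse of 2 mod 7 is 4 (since 2·4 = 8 = 1·7 + 1), so t ≡ 4·3 = 12 ≡ 5 (mod 7).
    Then x = 16 + 44·5 = 236, valid modulo lcm(44, 7) = 308: x ≡ 236 (mod 308).
  Combine with x ≡ 0 (mod 3); new modulus lcm = 924.
    Write x = 236 + 308·t and substitute into x ≡ 0 (mod 3): 308·t ≡ 0 − 236 = -236 (mod 3).
    Reduce coefficients mod 3: 2·t ≡ 1 (mod 3).
    The inverse of 2 mod 3 is 2 (since 2·2 = 4 = 1·3 + 1), so t ≡ 2·1 = 2 ≡ 2 (mod 3).
    Then x = 236 + 308·2 = 852, valid modulo lcm(308, 3) = 924: x ≡ 852 (mod 924).
Verify against each original: 852 mod 11 = 5, 852 mod 4 = 0, 852 mod 7 = 5, 852 mod 3 = 0.

x ≡ 852 (mod 924).


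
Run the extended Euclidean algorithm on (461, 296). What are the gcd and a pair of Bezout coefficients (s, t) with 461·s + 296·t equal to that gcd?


Euclidean algorithm on (461, 296) — divide until remainder is 0:
  461 = 1 · 296 + 165
  296 = 1 · 165 + 131
  165 = 1 · 131 + 34
  131 = 3 · 34 + 29
  34 = 1 · 29 + 5
  29 = 5 · 5 + 4
  5 = 1 · 4 + 1
  4 = 4 · 1 + 0
gcd(461, 296) = 1.
Track Bezout coefficients alongside the remainders: start with r₀ = 461 = a·1 + b·0 (s = 1, t = 0) and r₁ = 296 = a·0 + b·1 (s = 0, t = 1); each new remainder r_{k+1} = r_{k-1} − q_k·r_k inherits s_{k+1} = s_{k-1} − q_k·s_k, t_{k+1} = t_{k-1} − q_k·t_k, so r_k = a·s_k + b·t_k at every step:
  q = 1: r = 165, s = 1 − 1·0 = 1, t = 0 − 1·1 = -1  (check: 461·1 + 296·(-1) = 165)
  q = 1: r = 131, s = 0 − 1·1 = -1, t = 1 − 1·(-1) = 2  (check: 461·(-1) + 296·2 = 131)
  q = 1: r = 34, s = 1 − 1·(-1) = 2, t = -1 − 1·2 = -3  (check: 461·2 + 296·(-3) = 34)
  q = 3: r = 29, s = -1 − 3·2 = -7, t = 2 − 3·(-3) = 11  (check: 461·(-7) + 296·11 = 29)
  q = 1: r = 5, s = 2 − 1·(-7) = 9, t = -3 − 1·11 = -14  (check: 461·9 + 296·(-14) = 5)
  q = 5: r = 4, s = -7 − 5·9 = -52, t = 11 − 5·(-14) = 81  (check: 461·(-52) + 296·81 = 4)
  q = 1: r = 1, s = 9 − 1·(-52) = 61, t = -14 − 1·81 = -95  (check: 461·61 + 296·(-95) = 1)
The row with r = 1 (the gcd) gives the Bezout coefficients s = 61, t = -95.
Result: 461 · (61) + 296 · (-95) = 1.

gcd(461, 296) = 1; s = 61, t = -95 (check: 461·61 + 296·(-95) = 1).


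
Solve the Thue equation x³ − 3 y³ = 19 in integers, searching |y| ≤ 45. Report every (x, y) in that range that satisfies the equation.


The equation is x³ - 3y³ = 19. For fixed y, x³ = 3·y³ + 19, so a solution requires the RHS to be a perfect cube.
Strategy: iterate y from -45 to 45, compute RHS = 3·y³ + 19, and check whether it is a (positive or negative) perfect cube.
Check small values of y:
  y = 0: RHS = 19 is not a perfect cube.
  y = 1: RHS = 22 is not a perfect cube.
  y = -1: RHS = 16 is not a perfect cube.
  y = 2: RHS = 43 is not a perfect cube.
  y = -2: RHS = -5 is not a perfect cube.
  y = 3: RHS = 100 is not a perfect cube.
  y = -3: RHS = -62 is not a perfect cube.
Continuing the search up to |y| = 45 finds no solutions either.
No (x, y) in the scanned range satisfies the equation.

No integer solutions with |y| ≤ 45.


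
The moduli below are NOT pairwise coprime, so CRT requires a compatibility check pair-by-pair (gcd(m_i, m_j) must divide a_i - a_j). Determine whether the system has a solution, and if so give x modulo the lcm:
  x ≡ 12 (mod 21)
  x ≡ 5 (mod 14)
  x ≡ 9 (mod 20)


Moduli 21, 14, 20 are not pairwise coprime, so CRT works modulo lcm(m_i) when all pairwise compatibility conditions hold.
Pairwise compatibility: gcd(m_i, m_j) must divide a_i - a_j for every pair.
Merge one congruence at a time:
  Start: x ≡ 12 (mod 21).
  Combine with x ≡ 5 (mod 14): gcd(21, 14) = 7; 5 - 12 = -7, which IS divisible by 7, so compatible.
    Write x = 12 + 21·t and substitute into x ≡ 5 (mod 14): 21·t ≡ 5 − 12 = -7 (mod 14).
    Divide the congruence (and modulus) by g = 7: 3·t ≡ -1 (mod 2).
    Reduce coefficients mod 2: 1·t ≡ 1 (mod 2).
    So t ≡ 1 (mod 2).
    Then x = 12 + 21·1 = 33, valid modulo lcm(21, 14) = 42: x ≡ 33 (mod 42).
  Combine with x ≡ 9 (mod 20): gcd(42, 20) = 2; 9 - 33 = -24, which IS divisible by 2, so compatible.
    Write x = 33 + 42·t and substitute into x ≡ 9 (mod 20): 42·t ≡ 9 − 33 = -24 (mod 20).
    Divide the congruence (and modulus) by g = 2: 21·t ≡ -12 (mod 10).
    Reduce coefficients mod 10: 1·t ≡ 8 (mod 10).
    So t ≡ 8 (mod 10).
    Then x = 33 + 42·8 = 369, valid modulo lcm(42, 20) = 420: x ≡ 369 (mod 420).
Verify: 369 mod 21 = 12, 369 mod 14 = 5, 369 mod 20 = 9.

x ≡ 369 (mod 420).


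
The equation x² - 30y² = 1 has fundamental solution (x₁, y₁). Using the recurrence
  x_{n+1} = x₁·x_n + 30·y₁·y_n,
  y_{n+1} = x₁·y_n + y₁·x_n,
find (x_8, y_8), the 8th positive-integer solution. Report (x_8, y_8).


Step 1: Find the fundamental solution (x₁, y₁) of x² - 30y² = 1.
  Expand √30 as a continued fraction. a₀ = ⌊√30⌋ = 5; iterate m_{k+1} = d_k·a_k − m_k, d_{k+1} = (30 − m_{k+1}²)/d_k, a_{k+1} = ⌊(a₀ + m_{k+1})/d_{k+1}⌋ (starting m₀ = 0, d₀ = 1), with convergents p_k = a_k·p_{k-1} + p_{k-2}, q_k = a_k·q_{k-1} + q_{k-2} (p₋₁ = 1, q₋₁ = 0):
  k = 0: a₀ = 5; p₀/q₀ = 5/1; p₀² − 30·q₀² = 25 − 30 = -5.
  k = 1: m = 5, d = 5, a = ⌊(5 + 5)/5⌋ = 2; p/q = (2·5 + 1)/(2·1 + 0) = 11/2; p² − 30·q² = 121 − 120 = 1.
  The first convergent with p² − 30·q² = 1 gives the fundamental solution (x₁, y₁) = (11, 2).
Step 2: Apply the recurrence (x_{n+1}, y_{n+1}) = (x₁x_n + 30y₁y_n, x₁y_n + y₁x_n) repeatedly.
  From (x_1, y_1) = (11, 2): x_2 = 11·11 + 30·2·2 = 241; y_2 = 11·2 + 2·11 = 44.
  From (x_2, y_2) = (241, 44): x_3 = 11·241 + 30·2·44 = 5291; y_3 = 11·44 + 2·241 = 966.
  From (x_3, y_3) = (5291, 966): x_4 = 11·5291 + 30·2·966 = 116161; y_4 = 11·966 + 2·5291 = 21208.
  From (x_4, y_4) = (116161, 21208): x_5 = 11·116161 + 30·2·21208 = 2550251; y_5 = 11·21208 + 2·116161 = 465610.
  From (x_5, y_5) = (2550251, 465610): x_6 = 11·2550251 + 30·2·465610 = 55989361; y_6 = 11·465610 + 2·2550251 = 10222212.
  From (x_6, y_6) = (55989361, 10222212): x_7 = 11·55989361 + 30·2·10222212 = 1229215691; y_7 = 11·10222212 + 2·55989361 = 224423054.
  From (x_7, y_7) = (1229215691, 224423054): x_8 = 11·1229215691 + 30·2·224423054 = 26986755841; y_8 = 11·224423054 + 2·1229215691 = 4927084976.
Step 3: Verify x_8² - 30·y_8² = 728284990821747617281 - 728284990821747617280 = 1 (should be 1). ✓

(x_1, y_1) = (11, 2); (x_8, y_8) = (26986755841, 4927084976).


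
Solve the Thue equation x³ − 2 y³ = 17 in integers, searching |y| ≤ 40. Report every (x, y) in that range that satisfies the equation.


The equation is x³ - 2y³ = 17. For fixed y, x³ = 2·y³ + 17, so a solution requires the RHS to be a perfect cube.
Strategy: iterate y from -40 to 40, compute RHS = 2·y³ + 17, and check whether it is a (positive or negative) perfect cube.
Check small values of y:
  y = 0: RHS = 17 is not a perfect cube.
  y = 1: RHS = 19 is not a perfect cube.
  y = -1: RHS = 15 is not a perfect cube.
  y = 2: RHS = 33 is not a perfect cube.
  y = -2: RHS = 1 = (1)³ ⇒ x = 1 works.
  y = 3: RHS = 71 is not a perfect cube.
  y = -3: RHS = -37 is not a perfect cube.
Continuing the search up to |y| = 40 finds no further solutions beyond those listed.
Collected solutions: (1, -2).

Solutions (with |y| ≤ 40): (1, -2).


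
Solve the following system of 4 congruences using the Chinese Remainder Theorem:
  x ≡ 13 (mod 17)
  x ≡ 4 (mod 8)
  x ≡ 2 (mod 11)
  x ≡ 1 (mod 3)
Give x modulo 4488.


Product of moduli M = 17 · 8 · 11 · 3 = 4488.
Merge one congruence at a time:
  Start: x ≡ 13 (mod 17).
  Combine with x ≡ 4 (mod 8); new modulus lcm = 136.
    Write x = 13 + 17·t and substitute into x ≡ 4 (mod 8): 17·t ≡ 4 − 13 = -9 (mod 8).
    Reduce coefficients mod 8: 1·t ≡ 7 (mod 8).
    So t ≡ 7 (mod 8).
    Then x = 13 + 17·7 = 132, valid modulo lcm(17, 8) = 136: x ≡ 132 (mod 136).
  Combine with x ≡ 2 (mod 11); new modulus lcm = 1496.
    Write x = 132 + 136·t and substitute into x ≡ 2 (mod 11): 136·t ≡ 2 − 132 = -130 (mod 11).
    Reduce coefficients mod 11: 4·t ≡ 2 (mod 11).
    The inverse of 4 mod 11 is 3 (since 4·3 = 12 = 1·11 + 1), so t ≡ 3·2 = 6 ≡ 6 (mod 11).
    Then x = 132 + 136·6 = 948, valid modulo lcm(136, 11) = 1496: x ≡ 948 (mod 1496).
  Combine with x ≡ 1 (mod 3); new modulus lcm = 4488.
    Write x = 948 + 1496·t and substitute into x ≡ 1 (mod 3): 1496·t ≡ 1 − 948 = -947 (mod 3).
    Reduce coefficients mod 3: 2·t ≡ 1 (mod 3).
    The inverse of 2 mod 3 is 2 (since 2·2 = 4 = 1·3 + 1), so t ≡ 2·1 = 2 ≡ 2 (mod 3).
    Then x = 948 + 1496·2 = 3940, valid modulo lcm(1496, 3) = 4488: x ≡ 3940 (mod 4488).
Verify against each original: 3940 mod 17 = 13, 3940 mod 8 = 4, 3940 mod 11 = 2, 3940 mod 3 = 1.

x ≡ 3940 (mod 4488).


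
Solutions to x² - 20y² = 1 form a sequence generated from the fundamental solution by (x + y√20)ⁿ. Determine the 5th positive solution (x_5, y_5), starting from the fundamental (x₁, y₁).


Step 1: Find the fundamental solution (x₁, y₁) of x² - 20y² = 1.
  Expand √20 as a continued fraction. a₀ = ⌊√20⌋ = 4; iterate m_{k+1} = d_k·a_k − m_k, d_{k+1} = (20 − m_{k+1}²)/d_k, a_{k+1} = ⌊(a₀ + m_{k+1})/d_{k+1}⌋ (starting m₀ = 0, d₀ = 1), with convergents p_k = a_k·p_{k-1} + p_{k-2}, q_k = a_k·q_{k-1} + q_{k-2} (p₋₁ = 1, q₋₁ = 0):
  k = 0: a₀ = 4; p₀/q₀ = 4/1; p₀² − 20·q₀² = 16 − 20 = -4.
  k = 1: m = 4, d = 4, a = ⌊(4 + 4)/4⌋ = 2; p/q = (2·4 + 1)/(2·1 + 0) = 9/2; p² − 20·q² = 81 − 80 = 1.
  The first convergent with p² − 20·q² = 1 gives the fundamental solution (x₁, y₁) = (9, 2).
Step 2: Apply the recurrence (x_{n+1}, y_{n+1}) = (x₁x_n + 20y₁y_n, x₁y_n + y₁x_n) repeatedly.
  From (x_1, y_1) = (9, 2): x_2 = 9·9 + 20·2·2 = 161; y_2 = 9·2 + 2·9 = 36.
  From (x_2, y_2) = (161, 36): x_3 = 9·161 + 20·2·36 = 2889; y_3 = 9·36 + 2·161 = 646.
  From (x_3, y_3) = (2889, 646): x_4 = 9·2889 + 20·2·646 = 51841; y_4 = 9·646 + 2·2889 = 11592.
  From (x_4, y_4) = (51841, 11592): x_5 = 9·51841 + 20·2·11592 = 930249; y_5 = 9·11592 + 2·51841 = 208010.
Step 3: Verify x_5² - 20·y_5² = 865363202001 - 865363202000 = 1 (should be 1). ✓

(x_1, y_1) = (9, 2); (x_5, y_5) = (930249, 208010).


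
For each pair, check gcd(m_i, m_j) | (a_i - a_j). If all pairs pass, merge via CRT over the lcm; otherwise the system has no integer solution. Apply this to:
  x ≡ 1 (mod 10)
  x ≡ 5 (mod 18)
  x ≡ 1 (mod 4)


Moduli 10, 18, 4 are not pairwise coprime, so CRT works modulo lcm(m_i) when all pairwise compatibility conditions hold.
Pairwise compatibility: gcd(m_i, m_j) must divide a_i - a_j for every pair.
Merge one congruence at a time:
  Start: x ≡ 1 (mod 10).
  Combine with x ≡ 5 (mod 18): gcd(10, 18) = 2; 5 - 1 = 4, which IS divisible by 2, so compatible.
    Write x = 1 + 10·t and substitute into x ≡ 5 (mod 18): 10·t ≡ 5 − 1 = 4 (mod 18).
    Divide the congruence (and modulus) by g = 2: 5·t ≡ 2 (mod 9).
    The inverse of 5 mod 9 is 2 (since 5·2 = 10 = 1·9 + 1), so t ≡ 2·2 = 4 ≡ 4 (mod 9).
    Then x = 1 + 10·4 = 41, valid modulo lcm(10, 18) = 90: x ≡ 41 (mod 90).
  Combine with x ≡ 1 (mod 4): gcd(90, 4) = 2; 1 - 41 = -40, which IS divisible by 2, so compatible.
    Write x = 41 + 90·t and substitute into x ≡ 1 (mod 4): 90·t ≡ 1 − 41 = -40 (mod 4).
    Divide the congruence (and modulus) by g = 2: 45·t ≡ -20 (mod 2).
    Reduce coefficients mod 2: 1·t ≡ 0 (mod 2).
    So t ≡ 0 (mod 2).
    Then x = 41 + 90·0 = 41, valid modulo lcm(90, 4) = 180: x ≡ 41 (mod 180).
Verify: 41 mod 10 = 1, 41 mod 18 = 5, 41 mod 4 = 1.

x ≡ 41 (mod 180).


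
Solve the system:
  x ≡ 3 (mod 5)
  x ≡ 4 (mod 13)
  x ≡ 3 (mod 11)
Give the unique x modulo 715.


Moduli 5, 13, 11 are pairwise coprime; by CRT there is a unique solution modulo M = 5 · 13 · 11 = 715.
Solve pairwise, accumulating the modulus:
  Start with x ≡ 3 (mod 5).
  Combine with x ≡ 4 (mod 13): since gcd(5, 13) = 1, we get a unique residue mod 65.
    Write x = 3 + 5·t and substitute into x ≡ 4 (mod 13): 5·t ≡ 4 − 3 = 1 (mod 13).
    The inverse of 5 mod 13 is 8 (since 5·8 = 40 = 3·13 + 1), so t ≡ 8·1 = 8 ≡ 8 (mod 13).
    Then x = 3 + 5·8 = 43, valid modulo lcm(5, 13) = 65: x ≡ 43 (mod 65).
  Combine with x ≡ 3 (mod 11): since gcd(65, 11) = 1, we get a unique residue mod 715.
    Write x = 43 + 65·t and substitute into x ≡ 3 (mod 11): 65·t ≡ 3 − 43 = -40 (mod 11).
    Reduce coefficients mod 11: 10·t ≡ 4 (mod 11).
    The inverse of 10 mod 11 is 10 (since 10·10 = 100 = 9·11 + 1), so t ≡ 10·4 = 40 ≡ 7 (mod 11).
    Then x = 43 + 65·7 = 498, valid modulo lcm(65, 11) = 715: x ≡ 498 (mod 715).
Verify: 498 mod 5 = 3 ✓, 498 mod 13 = 4 ✓, 498 mod 11 = 3 ✓.

x ≡ 498 (mod 715).


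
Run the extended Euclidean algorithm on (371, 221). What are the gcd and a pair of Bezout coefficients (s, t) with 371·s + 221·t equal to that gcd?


Euclidean algorithm on (371, 221) — divide until remainder is 0:
  371 = 1 · 221 + 150
  221 = 1 · 150 + 71
  150 = 2 · 71 + 8
  71 = 8 · 8 + 7
  8 = 1 · 7 + 1
  7 = 7 · 1 + 0
gcd(371, 221) = 1.
Track Bezout coefficients alongside the remainders: start with r₀ = 371 = a·1 + b·0 (s = 1, t = 0) and r₁ = 221 = a·0 + b·1 (s = 0, t = 1); each new remainder r_{k+1} = r_{k-1} − q_k·r_k inherits s_{k+1} = s_{k-1} − q_k·s_k, t_{k+1} = t_{k-1} − q_k·t_k, so r_k = a·s_k + b·t_k at every step:
  q = 1: r = 150, s = 1 − 1·0 = 1, t = 0 − 1·1 = -1  (check: 371·1 + 221·(-1) = 150)
  q = 1: r = 71, s = 0 − 1·1 = -1, t = 1 − 1·(-1) = 2  (check: 371·(-1) + 221·2 = 71)
  q = 2: r = 8, s = 1 − 2·(-1) = 3, t = -1 − 2·2 = -5  (check: 371·3 + 221·(-5) = 8)
  q = 8: r = 7, s = -1 − 8·3 = -25, t = 2 − 8·(-5) = 42  (check: 371·(-25) + 221·42 = 7)
  q = 1: r = 1, s = 3 − 1·(-25) = 28, t = -5 − 1·42 = -47  (check: 371·28 + 221·(-47) = 1)
The row with r = 1 (the gcd) gives the Bezout coefficients s = 28, t = -47.
Result: 371 · (28) + 221 · (-47) = 1.

gcd(371, 221) = 1; s = 28, t = -47 (check: 371·28 + 221·(-47) = 1).


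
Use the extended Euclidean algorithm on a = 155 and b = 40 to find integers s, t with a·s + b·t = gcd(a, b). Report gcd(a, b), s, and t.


Euclidean algorithm on (155, 40) — divide until remainder is 0:
  155 = 3 · 40 + 35
  40 = 1 · 35 + 5
  35 = 7 · 5 + 0
gcd(155, 40) = 5.
Track Bezout coefficients alongside the remainders: start with r₀ = 155 = a·1 + b·0 (s = 1, t = 0) and r₁ = 40 = a·0 + b·1 (s = 0, t = 1); each new remainder r_{k+1} = r_{k-1} − q_k·r_k inherits s_{k+1} = s_{k-1} − q_k·s_k, t_{k+1} = t_{k-1} − q_k·t_k, so r_k = a·s_k + b·t_k at every step:
  q = 3: r = 35, s = 1 − 3·0 = 1, t = 0 − 3·1 = -3  (check: 155·1 + 40·(-3) = 35)
  q = 1: r = 5, s = 0 − 1·1 = -1, t = 1 − 1·(-3) = 4  (check: 155·(-1) + 40·4 = 5)
The row with r = 5 (the gcd) gives the Bezout coefficients s = -1, t = 4.
Result: 155 · (-1) + 40 · (4) = 5.

gcd(155, 40) = 5; s = -1, t = 4 (check: 155·(-1) + 40·4 = 5).


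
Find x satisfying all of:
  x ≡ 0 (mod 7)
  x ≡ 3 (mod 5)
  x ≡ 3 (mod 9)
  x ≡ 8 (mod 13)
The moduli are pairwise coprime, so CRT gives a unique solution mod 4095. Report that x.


Product of moduli M = 7 · 5 · 9 · 13 = 4095.
Merge one congruence at a time:
  Start: x ≡ 0 (mod 7).
  Combine with x ≡ 3 (mod 5); new modulus lcm = 35.
    Write x = 0 + 7·t and substitute into x ≡ 3 (mod 5): 7·t ≡ 3 − 0 = 3 (mod 5).
    Reduce coefficients mod 5: 2·t ≡ 3 (mod 5).
    The inverse of 2 mod 5 is 3 (since 2·3 = 6 = 1·5 + 1), so t ≡ 3·3 = 9 ≡ 4 (mod 5).
    Then x = 0 + 7·4 = 28, valid modulo lcm(7, 5) = 35: x ≡ 28 (mod 35).
  Combine with x ≡ 3 (mod 9); new modulus lcm = 315.
    Write x = 28 + 35·t and substitute into x ≡ 3 (mod 9): 35·t ≡ 3 − 28 = -25 (mod 9).
    Reduce coefficients mod 9: 8·t ≡ 2 (mod 9).
    The inverse of 8 mod 9 is 8 (since 8·8 = 64 = 7·9 + 1), so t ≡ 8·2 = 16 ≡ 7 (mod 9).
    Then x = 28 + 35·7 = 273, valid modulo lcm(35, 9) = 315: x ≡ 273 (mod 315).
  Combine with x ≡ 8 (mod 13); new modulus lcm = 4095.
    Write x = 273 + 315·t and substitute into x ≡ 8 (mod 13): 315·t ≡ 8 − 273 = -265 (mod 13).
    Reduce coefficients mod 13: 3·t ≡ 8 (mod 13).
    The inverse of 3 mod 13 is 9 (since 3·9 = 27 = 2·13 + 1), so t ≡ 9·8 = 72 ≡ 7 (mod 13).
    Then x = 273 + 315·7 = 2478, valid modulo lcm(315, 13) = 4095: x ≡ 2478 (mod 4095).
Verify against each original: 2478 mod 7 = 0, 2478 mod 5 = 3, 2478 mod 9 = 3, 2478 mod 13 = 8.

x ≡ 2478 (mod 4095).


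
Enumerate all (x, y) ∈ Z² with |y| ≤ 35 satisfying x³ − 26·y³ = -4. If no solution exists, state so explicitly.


The equation is x³ - 26y³ = -4. For fixed y, x³ = 26·y³ − 4, so a solution requires the RHS to be a perfect cube.
Strategy: iterate y from -35 to 35, compute RHS = 26·y³ − 4, and check whether it is a (positive or negative) perfect cube.
Check small values of y:
  y = 0: RHS = -4 is not a perfect cube.
  y = 1: RHS = 22 is not a perfect cube.
  y = -1: RHS = -30 is not a perfect cube.
  y = 2: RHS = 204 is not a perfect cube.
  y = -2: RHS = -212 is not a perfect cube.
  y = 3: RHS = 698 is not a perfect cube.
  y = -3: RHS = -706 is not a perfect cube.
Continuing the search up to |y| = 35 finds no solutions either.
No (x, y) in the scanned range satisfies the equation.

No integer solutions with |y| ≤ 35.


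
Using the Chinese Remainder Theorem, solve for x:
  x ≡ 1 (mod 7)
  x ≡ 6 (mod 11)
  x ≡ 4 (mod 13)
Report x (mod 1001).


Moduli 7, 11, 13 are pairwise coprime; by CRT there is a unique solution modulo M = 7 · 11 · 13 = 1001.
Solve pairwise, accumulating the modulus:
  Start with x ≡ 1 (mod 7).
  Combine with x ≡ 6 (mod 11): since gcd(7, 11) = 1, we get a unique residue mod 77.
    Write x = 1 + 7·t and substitute into x ≡ 6 (mod 11): 7·t ≡ 6 − 1 = 5 (mod 11).
    The inverse of 7 mod 11 is 8 (since 7·8 = 56 = 5·11 + 1), so t ≡ 8·5 = 40 ≡ 7 (mod 11).
    Then x = 1 + 7·7 = 50, valid modulo lcm(7, 11) = 77: x ≡ 50 (mod 77).
  Combine with x ≡ 4 (mod 13): since gcd(77, 13) = 1, we get a unique residue mod 1001.
    Write x = 50 + 77·t and substitute into x ≡ 4 (mod 13): 77·t ≡ 4 − 50 = -46 (mod 13).
    Reduce coefficients mod 13: 12·t ≡ 6 (mod 13).
    The inverse of 12 mod 13 is 12 (since 12·12 = 144 = 11·13 + 1), so t ≡ 12·6 = 72 ≡ 7 (mod 13).
    Then x = 50 + 77·7 = 589, valid modulo lcm(77, 13) = 1001: x ≡ 589 (mod 1001).
Verify: 589 mod 7 = 1 ✓, 589 mod 11 = 6 ✓, 589 mod 13 = 4 ✓.

x ≡ 589 (mod 1001).


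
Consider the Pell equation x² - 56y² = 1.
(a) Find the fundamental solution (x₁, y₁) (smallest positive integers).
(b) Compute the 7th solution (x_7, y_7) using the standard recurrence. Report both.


Step 1: Find the fundamental solution (x₁, y₁) of x² - 56y² = 1.
  Expand √56 as a continued fraction. a₀ = ⌊√56⌋ = 7; iterate m_{k+1} = d_k·a_k − m_k, d_{k+1} = (56 − m_{k+1}²)/d_k, a_{k+1} = ⌊(a₀ + m_{k+1})/d_{k+1}⌋ (starting m₀ = 0, d₀ = 1), with convergents p_k = a_k·p_{k-1} + p_{k-2}, q_k = a_k·q_{k-1} + q_{k-2} (p₋₁ = 1, q₋₁ = 0):
  k = 0: a₀ = 7; p₀/q₀ = 7/1; p₀² − 56·q₀² = 49 − 56 = -7.
  k = 1: m = 7, d = 7, a = ⌊(7 + 7)/7⌋ = 2; p/q = (2·7 + 1)/(2·1 + 0) = 15/2; p² − 56·q² = 225 − 224 = 1.
  The first convergent with p² − 56·q² = 1 gives the fundamental solution (x₁, y₁) = (15, 2).
Step 2: Apply the recurrence (x_{n+1}, y_{n+1}) = (x₁x_n + 56y₁y_n, x₁y_n + y₁x_n) repeatedly.
  From (x_1, y_1) = (15, 2): x_2 = 15·15 + 56·2·2 = 449; y_2 = 15·2 + 2·15 = 60.
  From (x_2, y_2) = (449, 60): x_3 = 15·449 + 56·2·60 = 13455; y_3 = 15·60 + 2·449 = 1798.
  From (x_3, y_3) = (13455, 1798): x_4 = 15·13455 + 56·2·1798 = 403201; y_4 = 15·1798 + 2·13455 = 53880.
  From (x_4, y_4) = (403201, 53880): x_5 = 15·403201 + 56·2·53880 = 12082575; y_5 = 15·53880 + 2·403201 = 1614602.
  From (x_5, y_5) = (12082575, 1614602): x_6 = 15·12082575 + 56·2·1614602 = 362074049; y_6 = 15·1614602 + 2·12082575 = 48384180.
  From (x_6, y_6) = (362074049, 48384180): x_7 = 15·362074049 + 56·2·48384180 = 10850138895; y_7 = 15·48384180 + 2·362074049 = 1449910798.
Step 3: Verify x_7² - 56·y_7² = 117725514040791821025 - 117725514040791821024 = 1 (should be 1). ✓

(x_1, y_1) = (15, 2); (x_7, y_7) = (10850138895, 1449910798).


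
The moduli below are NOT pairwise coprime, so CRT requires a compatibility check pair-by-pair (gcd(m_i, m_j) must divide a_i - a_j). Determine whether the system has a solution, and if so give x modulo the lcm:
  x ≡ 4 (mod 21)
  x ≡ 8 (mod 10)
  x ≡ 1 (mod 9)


Moduli 21, 10, 9 are not pairwise coprime, so CRT works modulo lcm(m_i) when all pairwise compatibility conditions hold.
Pairwise compatibility: gcd(m_i, m_j) must divide a_i - a_j for every pair.
Merge one congruence at a time:
  Start: x ≡ 4 (mod 21).
  Combine with x ≡ 8 (mod 10): gcd(21, 10) = 1; 8 - 4 = 4, which IS divisible by 1, so compatible.
    Write x = 4 + 21·t and substitute into x ≡ 8 (mod 10): 21·t ≡ 8 − 4 = 4 (mod 10).
    Reduce coefficients mod 10: 1·t ≡ 4 (mod 10).
    So t ≡ 4 (mod 10).
    Then x = 4 + 21·4 = 88, valid modulo lcm(21, 10) = 210: x ≡ 88 (mod 210).
  Combine with x ≡ 1 (mod 9): gcd(210, 9) = 3; 1 - 88 = -87, which IS divisible by 3, so compatible.
    Write x = 88 + 210·t and substitute into x ≡ 1 (mod 9): 210·t ≡ 1 − 88 = -87 (mod 9).
    Divide the congruence (and modulus) by g = 3: 70·t ≡ -29 (mod 3).
    Reduce coefficients mod 3: 1·t ≡ 1 (mod 3).
    So t ≡ 1 (mod 3).
    Then x = 88 + 210·1 = 298, valid modulo lcm(210, 9) = 630: x ≡ 298 (mod 630).
Verify: 298 mod 21 = 4, 298 mod 10 = 8, 298 mod 9 = 1.

x ≡ 298 (mod 630).


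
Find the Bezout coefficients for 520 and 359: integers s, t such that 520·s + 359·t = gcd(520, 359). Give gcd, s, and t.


Euclidean algorithm on (520, 359) — divide until remainder is 0:
  520 = 1 · 359 + 161
  359 = 2 · 161 + 37
  161 = 4 · 37 + 13
  37 = 2 · 13 + 11
  13 = 1 · 11 + 2
  11 = 5 · 2 + 1
  2 = 2 · 1 + 0
gcd(520, 359) = 1.
Track Bezout coefficients alongside the remainders: start with r₀ = 520 = a·1 + b·0 (s = 1, t = 0) and r₁ = 359 = a·0 + b·1 (s = 0, t = 1); each new remainder r_{k+1} = r_{k-1} − q_k·r_k inherits s_{k+1} = s_{k-1} − q_k·s_k, t_{k+1} = t_{k-1} − q_k·t_k, so r_k = a·s_k + b·t_k at every step:
  q = 1: r = 161, s = 1 − 1·0 = 1, t = 0 − 1·1 = -1  (check: 520·1 + 359·(-1) = 161)
  q = 2: r = 37, s = 0 − 2·1 = -2, t = 1 − 2·(-1) = 3  (check: 520·(-2) + 359·3 = 37)
  q = 4: r = 13, s = 1 − 4·(-2) = 9, t = -1 − 4·3 = -13  (check: 520·9 + 359·(-13) = 13)
  q = 2: r = 11, s = -2 − 2·9 = -20, t = 3 − 2·(-13) = 29  (check: 520·(-20) + 359·29 = 11)
  q = 1: r = 2, s = 9 − 1·(-20) = 29, t = -13 − 1·29 = -42  (check: 520·29 + 359·(-42) = 2)
  q = 5: r = 1, s = -20 − 5·29 = -165, t = 29 − 5·(-42) = 239  (check: 520·(-165) + 359·239 = 1)
The row with r = 1 (the gcd) gives the Bezout coefficients s = -165, t = 239.
Result: 520 · (-165) + 359 · (239) = 1.

gcd(520, 359) = 1; s = -165, t = 239 (check: 520·(-165) + 359·239 = 1).


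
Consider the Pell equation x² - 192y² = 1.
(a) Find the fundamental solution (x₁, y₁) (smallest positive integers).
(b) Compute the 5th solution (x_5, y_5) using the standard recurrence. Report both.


Step 1: Find the fundamental solution (x₁, y₁) of x² - 192y² = 1.
  Expand √192 as a continued fraction. a₀ = ⌊√192⌋ = 13; iterate m_{k+1} = d_k·a_k − m_k, d_{k+1} = (192 − m_{k+1}²)/d_k, a_{k+1} = ⌊(a₀ + m_{k+1})/d_{k+1}⌋ (starting m₀ = 0, d₀ = 1), with convergents p_k = a_k·p_{k-1} + p_{k-2}, q_k = a_k·q_{k-1} + q_{k-2} (p₋₁ = 1, q₋₁ = 0):
  k = 0: a₀ = 13; p₀/q₀ = 13/1; p₀² − 192·q₀² = 169 − 192 = -23.
  k = 1: m = 13, d = 23, a = ⌊(13 + 13)/23⌋ = 1; p/q = (1·13 + 1)/(1·1 + 0) = 14/1; p² − 192·q² = 196 − 192 = 4.
  k = 2: m = 10, d = 4, a = ⌊(13 + 10)/4⌋ = 5; p/q = (5·14 + 13)/(5·1 + 1) = 83/6; p² − 192·q² = 6889 − 6912 = -23.
  k = 3: m = 10, d = 23, a = ⌊(13 + 10)/23⌋ = 1; p/q = (1·83 + 14)/(1·6 + 1) = 97/7; p² − 192·q² = 9409 − 9408 = 1.
  The first convergent with p² − 192·q² = 1 gives the fundamental solution (x₁, y₁) = (97, 7).
Step 2: Apply the recurrence (x_{n+1}, y_{n+1}) = (x₁x_n + 192y₁y_n, x₁y_n + y₁x_n) repeatedly.
  From (x_1, y_1) = (97, 7): x_2 = 97·97 + 192·7·7 = 18817; y_2 = 97·7 + 7·97 = 1358.
  From (x_2, y_2) = (18817, 1358): x_3 = 97·18817 + 192·7·1358 = 3650401; y_3 = 97·1358 + 7·18817 = 263445.
  From (x_3, y_3) = (3650401, 263445): x_4 = 97·3650401 + 192·7·263445 = 708158977; y_4 = 97·263445 + 7·3650401 = 51106972.
  From (x_4, y_4) = (708158977, 51106972): x_5 = 97·708158977 + 192·7·51106972 = 137379191137; y_5 = 97·51106972 + 7·708158977 = 9914489123.
Step 3: Verify x_5² - 192·y_5² = 18873042157456379352769 - 18873042157456379352768 = 1 (should be 1). ✓

(x_1, y_1) = (97, 7); (x_5, y_5) = (137379191137, 9914489123).


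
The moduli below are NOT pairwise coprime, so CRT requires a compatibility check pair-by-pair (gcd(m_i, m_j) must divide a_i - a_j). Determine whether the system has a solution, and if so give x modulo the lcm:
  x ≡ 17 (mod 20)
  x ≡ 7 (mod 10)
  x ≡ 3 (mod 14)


Moduli 20, 10, 14 are not pairwise coprime, so CRT works modulo lcm(m_i) when all pairwise compatibility conditions hold.
Pairwise compatibility: gcd(m_i, m_j) must divide a_i - a_j for every pair.
Merge one congruence at a time:
  Start: x ≡ 17 (mod 20).
  Combine with x ≡ 7 (mod 10): gcd(20, 10) = 10; 7 - 17 = -10, which IS divisible by 10, so compatible.
    Write x = 17 + 20·t and substitute into x ≡ 7 (mod 10): 20·t ≡ 7 − 17 = -10 (mod 10).
    Divide the congruence (and modulus) by g = 10: 2·t ≡ -1 (mod 1).
    Modulo 1 every t works; take t = 0.
    Then x = 17 + 20·0 = 17, valid modulo lcm(20, 10) = 20: x ≡ 17 (mod 20).
  Combine with x ≡ 3 (mod 14): gcd(20, 14) = 2; 3 - 17 = -14, which IS divisible by 2, so compatible.
    Write x = 17 + 20·t and substitute into x ≡ 3 (mod 14): 20·t ≡ 3 − 17 = -14 (mod 14).
    Divide the congruence (and modulus) by g = 2: 10·t ≡ -7 (mod 7).
    Reduce coefficients mod 7: 3·t ≡ 0 (mod 7).
    The inverse of 3 mod 7 is 5 (since 3·5 = 15 = 2·7 + 1), so t ≡ 5·0 = 0 ≡ 0 (mod 7).
    Then x = 17 + 20·0 = 17, valid modulo lcm(20, 14) = 140: x ≡ 17 (mod 140).
Verify: 17 mod 20 = 17, 17 mod 10 = 7, 17 mod 14 = 3.

x ≡ 17 (mod 140).


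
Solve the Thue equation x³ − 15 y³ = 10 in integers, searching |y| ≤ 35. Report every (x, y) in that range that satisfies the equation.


The equation is x³ - 15y³ = 10. For fixed y, x³ = 15·y³ + 10, so a solution requires the RHS to be a perfect cube.
Strategy: iterate y from -35 to 35, compute RHS = 15·y³ + 10, and check whether it is a (positive or negative) perfect cube.
Check small values of y:
  y = 0: RHS = 10 is not a perfect cube.
  y = 1: RHS = 25 is not a perfect cube.
  y = -1: RHS = -5 is not a perfect cube.
  y = 2: RHS = 130 is not a perfect cube.
  y = -2: RHS = -110 is not a perfect cube.
  y = 3: RHS = 415 is not a perfect cube.
  y = -3: RHS = -395 is not a perfect cube.
Continuing the search up to |y| = 35 finds no solutions either.
No (x, y) in the scanned range satisfies the equation.

No integer solutions with |y| ≤ 35.


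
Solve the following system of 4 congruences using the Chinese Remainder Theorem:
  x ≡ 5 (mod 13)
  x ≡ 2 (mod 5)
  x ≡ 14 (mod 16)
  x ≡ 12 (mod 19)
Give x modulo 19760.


Product of moduli M = 13 · 5 · 16 · 19 = 19760.
Merge one congruence at a time:
  Start: x ≡ 5 (mod 13).
  Combine with x ≡ 2 (mod 5); new modulus lcm = 65.
    Write x = 5 + 13·t and substitute into x ≡ 2 (mod 5): 13·t ≡ 2 − 5 = -3 (mod 5).
    Reduce coefficients mod 5: 3·t ≡ 2 (mod 5).
    The inverse of 3 mod 5 is 2 (since 3·2 = 6 = 1·5 + 1), so t ≡ 2·2 = 4 ≡ 4 (mod 5).
    Then x = 5 + 13·4 = 57, valid modulo lcm(13, 5) = 65: x ≡ 57 (mod 65).
  Combine with x ≡ 14 (mod 16); new modulus lcm = 1040.
    Write x = 57 + 65·t and substitute into x ≡ 14 (mod 16): 65·t ≡ 14 − 57 = -43 (mod 16).
    Reduce coefficients mod 16: 1·t ≡ 5 (mod 16).
    So t ≡ 5 (mod 16).
    Then x = 57 + 65·5 = 382, valid modulo lcm(65, 16) = 1040: x ≡ 382 (mod 1040).
  Combine with x ≡ 12 (mod 19); new modulus lcm = 19760.
    Write x = 382 + 1040·t and substitute into x ≡ 12 (mod 19): 1040·t ≡ 12 − 382 = -370 (mod 19).
    Reduce coefficients mod 19: 14·t ≡ 10 (mod 19).
    The inverse of 14 mod 19 is 15 (since 14·15 = 210 = 11·19 + 1), so t ≡ 15·10 = 150 ≡ 17 (mod 19).
    Then x = 382 + 1040·17 = 18062, valid modulo lcm(1040, 19) = 19760: x ≡ 18062 (mod 19760).
Verify against each original: 18062 mod 13 = 5, 18062 mod 5 = 2, 18062 mod 16 = 14, 18062 mod 19 = 12.

x ≡ 18062 (mod 19760).


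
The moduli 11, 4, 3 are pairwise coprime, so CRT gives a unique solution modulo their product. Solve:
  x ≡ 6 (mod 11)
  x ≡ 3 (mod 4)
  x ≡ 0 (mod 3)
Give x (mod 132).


Moduli 11, 4, 3 are pairwise coprime; by CRT there is a unique solution modulo M = 11 · 4 · 3 = 132.
Solve pairwise, accumulating the modulus:
  Start with x ≡ 6 (mod 11).
  Combine with x ≡ 3 (mod 4): since gcd(11, 4) = 1, we get a unique residue mod 44.
    Write x = 6 + 11·t and substitute into x ≡ 3 (mod 4): 11·t ≡ 3 − 6 = -3 (mod 4).
    Reduce coefficients mod 4: 3·t ≡ 1 (mod 4).
    The inverse of 3 mod 4 is 3 (since 3·3 = 9 = 2·4 + 1), so t ≡ 3·1 = 3 ≡ 3 (mod 4).
    Then x = 6 + 11·3 = 39, valid modulo lcm(11, 4) = 44: x ≡ 39 (mod 44).
  Combine with x ≡ 0 (mod 3): since gcd(44, 3) = 1, we get a unique residue mod 132.
    Write x = 39 + 44·t and substitute into x ≡ 0 (mod 3): 44·t ≡ 0 − 39 = -39 (mod 3).
    Reduce coefficients mod 3: 2·t ≡ 0 (mod 3).
    The inverse of 2 mod 3 is 2 (since 2·2 = 4 = 1·3 + 1), so t ≡ 2·0 = 0 ≡ 0 (mod 3).
    Then x = 39 + 44·0 = 39, valid modulo lcm(44, 3) = 132: x ≡ 39 (mod 132).
Verify: 39 mod 11 = 6 ✓, 39 mod 4 = 3 ✓, 39 mod 3 = 0 ✓.

x ≡ 39 (mod 132).
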